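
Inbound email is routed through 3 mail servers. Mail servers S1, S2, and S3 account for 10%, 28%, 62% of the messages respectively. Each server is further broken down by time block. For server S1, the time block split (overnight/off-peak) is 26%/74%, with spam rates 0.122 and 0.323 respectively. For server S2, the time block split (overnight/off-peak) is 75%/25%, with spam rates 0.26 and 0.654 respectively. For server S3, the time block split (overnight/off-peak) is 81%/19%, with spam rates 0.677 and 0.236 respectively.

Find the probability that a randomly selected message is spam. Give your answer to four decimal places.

P(S|S1) = 0.26·0.122 + 0.74·0.323 = 0.03172 + 0.23902 = 0.27074
P(S|S2) = 0.75·0.26 + 0.25·0.654 = 0.195 + 0.1635 = 0.3585
P(S|S3) = 0.81·0.677 + 0.19·0.236 = 0.54837 + 0.04484 = 0.59321
By total probability over the outer partition,
P(S) = 0.1·0.27074 + 0.28·0.3585 + 0.62·0.59321
      = 0.027074 + 0.10038 + 0.3677902 = 0.4952442

P(S) ≈ 0.4952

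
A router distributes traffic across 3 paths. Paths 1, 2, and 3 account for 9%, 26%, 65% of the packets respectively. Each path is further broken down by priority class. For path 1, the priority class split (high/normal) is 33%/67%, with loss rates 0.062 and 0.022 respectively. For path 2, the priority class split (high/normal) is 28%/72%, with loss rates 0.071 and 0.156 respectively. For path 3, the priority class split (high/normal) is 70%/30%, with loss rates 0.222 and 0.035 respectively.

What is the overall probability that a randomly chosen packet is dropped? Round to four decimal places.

0.1454

P(L|1) = 0.33·0.062 + 0.67·0.022 = 0.02046 + 0.01474 = 0.0352
P(L|2) = 0.28·0.071 + 0.72·0.156 = 0.01988 + 0.11232 = 0.1322
P(L|3) = 0.7·0.222 + 0.3·0.035 = 0.1554 + 0.0105 = 0.1659
By total probability over the outer partition,
P(L) = 0.09·0.0352 + 0.26·0.1322 + 0.65·0.1659
      = 0.003168 + 0.034372 + 0.107835 = 0.145375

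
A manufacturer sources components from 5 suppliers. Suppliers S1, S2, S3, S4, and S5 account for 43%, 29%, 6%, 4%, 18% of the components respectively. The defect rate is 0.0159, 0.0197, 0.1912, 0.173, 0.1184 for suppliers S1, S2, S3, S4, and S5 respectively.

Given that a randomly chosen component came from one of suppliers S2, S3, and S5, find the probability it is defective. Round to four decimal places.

Let S = {S2, S3, S5}.
P(S) = 0.29 + 0.06 + 0.18 = 0.53.
P(D ∩ S) = 0.0197·0.29 + 0.1912·0.06 + 0.1184·0.18 = 0.005713 + 0.011472 + 0.021312 = 0.038497.
P(D | S) = 0.038497 / 0.53 = 0.072636…

0.0726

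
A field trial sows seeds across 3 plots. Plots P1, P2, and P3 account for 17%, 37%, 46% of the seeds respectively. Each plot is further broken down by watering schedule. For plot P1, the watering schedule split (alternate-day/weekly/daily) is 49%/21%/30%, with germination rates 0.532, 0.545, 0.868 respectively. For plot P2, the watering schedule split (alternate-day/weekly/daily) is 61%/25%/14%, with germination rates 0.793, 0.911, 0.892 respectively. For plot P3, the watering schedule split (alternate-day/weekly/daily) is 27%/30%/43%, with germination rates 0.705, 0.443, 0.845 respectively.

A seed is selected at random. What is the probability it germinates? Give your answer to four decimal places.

P(G|P1) = 0.49·0.532 + 0.21·0.545 + 0.3·0.868 = 0.26068 + 0.11445 + 0.2604 = 0.63553
P(G|P2) = 0.61·0.793 + 0.25·0.911 + 0.14·0.892 = 0.48373 + 0.22775 + 0.12488 = 0.83636
P(G|P3) = 0.27·0.705 + 0.3·0.443 + 0.43·0.845 = 0.19035 + 0.1329 + 0.36335 = 0.6866
Then overall,
P(G) = 0.17·0.63553 + 0.37·0.83636 + 0.46·0.6866
      = 0.1080401 + 0.3094532 + 0.315836 = 0.7333293

0.7333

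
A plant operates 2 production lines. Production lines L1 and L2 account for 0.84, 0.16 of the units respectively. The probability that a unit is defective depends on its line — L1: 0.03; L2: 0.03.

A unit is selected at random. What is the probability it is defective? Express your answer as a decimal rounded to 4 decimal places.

0.0300

Using total probability over the partition,
P(D) = P(D|L1)·P(L1) + P(D|L2)·P(L2)
      = 0.03·0.84 + 0.03·0.16
      = 0.0252 + 0.0048 = 0.03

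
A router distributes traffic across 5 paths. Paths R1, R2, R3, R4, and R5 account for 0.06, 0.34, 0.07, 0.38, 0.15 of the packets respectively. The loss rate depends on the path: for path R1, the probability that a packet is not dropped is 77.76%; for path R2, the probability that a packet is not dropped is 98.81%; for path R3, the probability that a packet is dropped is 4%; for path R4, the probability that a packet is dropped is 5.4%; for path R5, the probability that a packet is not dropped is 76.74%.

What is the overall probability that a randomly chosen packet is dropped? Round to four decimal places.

0.0756

P(L|R1) = 1 − 0.7776 = 0.2224.
P(L|R2) = 1 − 0.9881 = 0.0119.
P(L|R5) = 1 − 0.7674 = 0.2326.
By the law of total probability,
P(L) = P(L|R1)·P(R1) + P(L|R2)·P(R2) + P(L|R3)·P(R3) + P(L|R4)·P(R4) + P(L|R5)·P(R5)
      = 0.2224·0.06 + 0.0119·0.34 + 0.04·0.07 + 0.054·0.38 + 0.2326·0.15
      = 0.013344 + 0.004046 + 0.0028 + 0.02052 + 0.03489 = 0.0756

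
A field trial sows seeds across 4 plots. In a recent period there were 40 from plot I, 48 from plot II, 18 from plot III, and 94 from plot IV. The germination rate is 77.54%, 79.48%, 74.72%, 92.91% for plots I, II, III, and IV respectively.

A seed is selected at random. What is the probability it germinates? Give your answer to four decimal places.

Total: 40 + 48 + 18 + 94 = 200.
P(I) = 40/200 = 0.2. P(II) = 48/200 = 0.24. P(III) = 18/200 = 0.09. P(IV) = 94/200 = 0.47.
P(G) = P(G|I)·P(I) + P(G|II)·P(II) + P(G|III)·P(III) + P(G|IV)·P(IV)
      = 0.7754·0.2 + 0.7948·0.24 + 0.7472·0.09 + 0.9291·0.47
      = 0.15508 + 0.190752 + 0.067248 + 0.436677 = 0.849757

P(G) ≈ 0.8498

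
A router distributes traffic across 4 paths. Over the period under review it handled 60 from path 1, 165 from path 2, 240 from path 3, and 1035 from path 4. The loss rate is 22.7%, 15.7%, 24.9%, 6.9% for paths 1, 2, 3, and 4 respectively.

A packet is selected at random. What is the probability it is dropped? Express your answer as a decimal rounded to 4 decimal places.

0.1138

Total: 60 + 165 + 240 + 1035 = 1500.
P(1) = 60/1500 = 0.04. P(2) = 165/1500 = 0.11. P(3) = 240/1500 = 0.16. P(4) = 1035/1500 = 0.69.
Summing over the partition,
P(L) = P(L|1)·P(1) + P(L|2)·P(2) + P(L|3)·P(3) + P(L|4)·P(4)
      = 0.227·0.04 + 0.157·0.11 + 0.249·0.16 + 0.069·0.69
      = 0.00908 + 0.01727 + 0.03984 + 0.04761 = 0.1138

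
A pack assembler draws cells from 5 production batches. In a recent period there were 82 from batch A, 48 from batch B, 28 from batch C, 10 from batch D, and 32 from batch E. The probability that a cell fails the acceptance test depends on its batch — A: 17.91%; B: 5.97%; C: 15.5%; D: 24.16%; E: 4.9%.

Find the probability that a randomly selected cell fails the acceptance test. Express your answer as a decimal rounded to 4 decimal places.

P(F) ≈ 0.1294

Total: 82 + 48 + 28 + 10 + 32 = 200.
P(A) = 82/200 = 0.41. P(B) = 48/200 = 0.24. P(C) = 28/200 = 0.14. P(D) = 10/200 = 0.05. P(E) = 32/200 = 0.16.
P(F) = P(F|A)·P(A) + P(F|B)·P(B) + P(F|C)·P(C) + P(F|D)·P(D) + P(F|E)·P(E)
      = 0.1791·0.41 + 0.0597·0.24 + 0.155·0.14 + 0.2416·0.05 + 0.049·0.16
      = 0.073431 + 0.014328 + 0.0217 + 0.01208 + 0.00784 = 0.129379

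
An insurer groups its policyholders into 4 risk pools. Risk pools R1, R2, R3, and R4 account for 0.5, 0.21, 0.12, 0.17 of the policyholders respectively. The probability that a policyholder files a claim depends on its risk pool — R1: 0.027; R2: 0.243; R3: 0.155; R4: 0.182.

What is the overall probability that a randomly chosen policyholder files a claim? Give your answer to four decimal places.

0.1141

P(C) = P(C|R1)·P(R1) + P(C|R2)·P(R2) + P(C|R3)·P(R3) + P(C|R4)·P(R4)
      = 0.027·0.5 + 0.243·0.21 + 0.155·0.12 + 0.182·0.17
      = 0.0135 + 0.05103 + 0.0186 + 0.03094 = 0.11407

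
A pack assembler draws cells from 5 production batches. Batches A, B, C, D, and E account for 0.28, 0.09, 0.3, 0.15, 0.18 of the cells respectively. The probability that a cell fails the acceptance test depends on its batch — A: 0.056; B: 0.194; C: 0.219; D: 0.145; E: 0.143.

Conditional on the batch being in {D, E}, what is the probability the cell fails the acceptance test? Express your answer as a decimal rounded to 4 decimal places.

Let S = {D, E}.
P(S) = 0.15 + 0.18 = 0.33.
P(F ∩ S) = 0.145·0.15 + 0.143·0.18 = 0.02175 + 0.02574 = 0.04749.
P(F | S) = 0.04749 / 0.33 = 0.143909…

P(F|S) ≈ 0.1439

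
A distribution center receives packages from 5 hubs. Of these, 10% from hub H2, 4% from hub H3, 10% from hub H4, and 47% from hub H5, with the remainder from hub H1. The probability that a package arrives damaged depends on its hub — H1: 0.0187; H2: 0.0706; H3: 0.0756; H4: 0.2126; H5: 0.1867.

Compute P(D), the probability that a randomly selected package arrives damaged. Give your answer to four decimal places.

P(H1) = 1 − (0.1 + 0.04 + 0.1 + 0.47) = 0.29.
Using total probability over the partition,
P(D) = P(D|H1)·P(H1) + P(D|H2)·P(H2) + P(D|H3)·P(H3) + P(D|H4)·P(H4) + P(D|H5)·P(H5)
      = 0.0187·0.29 + 0.0706·0.1 + 0.0756·0.04 + 0.2126·0.1 + 0.1867·0.47
      = 0.005423 + 0.00706 + 0.003024 + 0.02126 + 0.087749 = 0.124516

0.1245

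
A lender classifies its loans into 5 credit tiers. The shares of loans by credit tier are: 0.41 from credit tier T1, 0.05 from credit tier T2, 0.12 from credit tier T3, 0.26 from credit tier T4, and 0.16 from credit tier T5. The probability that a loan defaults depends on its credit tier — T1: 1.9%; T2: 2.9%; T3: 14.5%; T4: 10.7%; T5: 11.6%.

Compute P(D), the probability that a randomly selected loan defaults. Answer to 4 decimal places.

P(D) = P(D|T1)·P(T1) + P(D|T2)·P(T2) + P(D|T3)·P(T3) + P(D|T4)·P(T4) + P(D|T5)·P(T5)
      = 0.019·0.41 + 0.029·0.05 + 0.145·0.12 + 0.107·0.26 + 0.116·0.16
      = 0.00779 + 0.00145 + 0.0174 + 0.02782 + 0.01856 = 0.07302

0.0730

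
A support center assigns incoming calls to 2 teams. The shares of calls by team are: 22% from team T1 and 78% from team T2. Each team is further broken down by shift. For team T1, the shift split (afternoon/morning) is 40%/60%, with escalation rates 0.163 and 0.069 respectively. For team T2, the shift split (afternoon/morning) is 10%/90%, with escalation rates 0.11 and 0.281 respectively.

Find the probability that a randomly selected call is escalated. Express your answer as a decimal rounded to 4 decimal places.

P(E) ≈ 0.2293

P(E|T1) = 0.4·0.163 + 0.6·0.069 = 0.0652 + 0.0414 = 0.1066
P(E|T2) = 0.1·0.11 + 0.9·0.281 = 0.011 + 0.2529 = 0.2639
Then overall,
P(E) = 0.22·0.1066 + 0.78·0.2639
      = 0.023452 + 0.205842 = 0.229294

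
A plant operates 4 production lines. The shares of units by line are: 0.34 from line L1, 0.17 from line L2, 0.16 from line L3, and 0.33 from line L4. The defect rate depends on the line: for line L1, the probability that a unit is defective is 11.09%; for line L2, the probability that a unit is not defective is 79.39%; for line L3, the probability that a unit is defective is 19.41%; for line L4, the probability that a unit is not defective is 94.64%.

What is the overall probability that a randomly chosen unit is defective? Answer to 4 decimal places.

P(D) ≈ 0.1215

P(D|L2) = 1 − 0.7939 = 0.2061.
P(D|L4) = 1 − 0.9464 = 0.0536.
P(D) = P(D|L1)·P(L1) + P(D|L2)·P(L2) + P(D|L3)·P(L3) + P(D|L4)·P(L4)
      = 0.1109·0.34 + 0.2061·0.17 + 0.1941·0.16 + 0.0536·0.33
      = 0.037706 + 0.035037 + 0.031056 + 0.017688 = 0.121487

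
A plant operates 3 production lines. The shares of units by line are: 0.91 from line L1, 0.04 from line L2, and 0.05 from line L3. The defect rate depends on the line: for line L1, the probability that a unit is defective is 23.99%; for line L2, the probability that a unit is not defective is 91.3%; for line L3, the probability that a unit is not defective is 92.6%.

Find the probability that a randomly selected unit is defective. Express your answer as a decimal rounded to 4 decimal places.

P(D|L2) = 1 − 0.913 = 0.087.
P(D|L3) = 1 − 0.926 = 0.074.
P(D) = P(D|L1)·P(L1) + P(D|L2)·P(L2) + P(D|L3)·P(L3)
      = 0.2399·0.91 + 0.087·0.04 + 0.074·0.05
      = 0.218309 + 0.00348 + 0.0037 = 0.225489

0.2255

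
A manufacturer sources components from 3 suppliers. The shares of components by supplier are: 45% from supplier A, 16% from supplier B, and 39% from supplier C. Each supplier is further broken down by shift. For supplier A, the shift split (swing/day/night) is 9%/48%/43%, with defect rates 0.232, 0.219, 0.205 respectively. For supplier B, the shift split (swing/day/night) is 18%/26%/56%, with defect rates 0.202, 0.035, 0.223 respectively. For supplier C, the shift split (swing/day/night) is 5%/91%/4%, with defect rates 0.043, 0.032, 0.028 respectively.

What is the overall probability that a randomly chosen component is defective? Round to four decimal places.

P(D) ≈ 0.1363

P(D|A) = 0.09·0.232 + 0.48·0.219 + 0.43·0.205 = 0.02088 + 0.10512 + 0.08815 = 0.21415
P(D|B) = 0.18·0.202 + 0.26·0.035 + 0.56·0.223 = 0.03636 + 0.0091 + 0.12488 = 0.17034
P(D|C) = 0.05·0.043 + 0.91·0.032 + 0.04·0.028 = 0.00215 + 0.02912 + 0.00112 = 0.03239
By total probability over the outer partition,
P(D) = 0.45·0.21415 + 0.16·0.17034 + 0.39·0.03239
      = 0.0963675 + 0.0272544 + 0.0126321 = 0.136254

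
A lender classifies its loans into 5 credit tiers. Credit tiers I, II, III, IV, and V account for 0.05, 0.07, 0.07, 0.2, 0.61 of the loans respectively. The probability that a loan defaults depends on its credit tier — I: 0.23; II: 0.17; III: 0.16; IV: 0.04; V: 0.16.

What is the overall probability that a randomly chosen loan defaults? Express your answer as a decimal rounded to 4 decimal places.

P(D) = P(D|I)·P(I) + P(D|II)·P(II) + P(D|III)·P(III) + P(D|IV)·P(IV) + P(D|V)·P(V)
      = 0.23·0.05 + 0.17·0.07 + 0.16·0.07 + 0.04·0.2 + 0.16·0.61
      = 0.0115 + 0.0119 + 0.0112 + 0.008 + 0.0976 = 0.1402

0.1402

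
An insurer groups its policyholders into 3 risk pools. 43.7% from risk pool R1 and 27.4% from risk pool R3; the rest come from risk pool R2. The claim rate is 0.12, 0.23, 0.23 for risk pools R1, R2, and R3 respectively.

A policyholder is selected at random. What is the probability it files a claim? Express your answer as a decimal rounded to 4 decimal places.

P(R2) = 1 − (0.437 + 0.274) = 0.289.
Using total probability over the partition,
P(C) = P(C|R1)·P(R1) + P(C|R2)·P(R2) + P(C|R3)·P(R3)
      = 0.12·0.437 + 0.23·0.289 + 0.23·0.274
      = 0.05244 + 0.06647 + 0.06302 = 0.18193

P(C) ≈ 0.1819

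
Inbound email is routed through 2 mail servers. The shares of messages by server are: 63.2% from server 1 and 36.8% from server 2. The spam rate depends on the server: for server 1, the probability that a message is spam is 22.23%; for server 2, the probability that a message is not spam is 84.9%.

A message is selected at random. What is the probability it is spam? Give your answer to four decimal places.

0.1961

P(S|2) = 1 − 0.849 = 0.151.
Using total probability over the partition,
P(S) = P(S|1)·P(1) + P(S|2)·P(2)
      = 0.2223·0.632 + 0.151·0.368
      = 0.1404936 + 0.055568 = 0.1960616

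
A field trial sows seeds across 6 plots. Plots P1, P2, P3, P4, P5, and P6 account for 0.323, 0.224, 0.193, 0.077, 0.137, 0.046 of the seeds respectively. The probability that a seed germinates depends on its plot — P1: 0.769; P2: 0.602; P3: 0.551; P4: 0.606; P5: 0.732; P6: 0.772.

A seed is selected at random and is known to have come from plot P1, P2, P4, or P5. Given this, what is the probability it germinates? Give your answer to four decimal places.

Let S = {P1, P2, P4, P5}.
P(S) = 0.323 + 0.224 + 0.077 + 0.137 = 0.761.
P(G ∩ S) = 0.769·0.323 + 0.602·0.224 + 0.606·0.077 + 0.732·0.137 = 0.248387 + 0.134848 + 0.046662 + 0.100284 = 0.530181.
P(G | S) = 0.530181 / 0.761 = 0.696690…

0.6967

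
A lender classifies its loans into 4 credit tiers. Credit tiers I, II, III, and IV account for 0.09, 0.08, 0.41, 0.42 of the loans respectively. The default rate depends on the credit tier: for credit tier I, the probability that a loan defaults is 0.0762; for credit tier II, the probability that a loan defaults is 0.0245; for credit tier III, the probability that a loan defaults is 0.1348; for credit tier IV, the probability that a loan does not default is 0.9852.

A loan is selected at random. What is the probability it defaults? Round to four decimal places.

0.0703

P(D|IV) = 1 − 0.9852 = 0.0148.
By the law of total probability,
P(D) = P(D|I)·P(I) + P(D|II)·P(II) + P(D|III)·P(III) + P(D|IV)·P(IV)
      = 0.0762·0.09 + 0.0245·0.08 + 0.1348·0.41 + 0.0148·0.42
      = 0.006858 + 0.00196 + 0.055268 + 0.006216 = 0.070302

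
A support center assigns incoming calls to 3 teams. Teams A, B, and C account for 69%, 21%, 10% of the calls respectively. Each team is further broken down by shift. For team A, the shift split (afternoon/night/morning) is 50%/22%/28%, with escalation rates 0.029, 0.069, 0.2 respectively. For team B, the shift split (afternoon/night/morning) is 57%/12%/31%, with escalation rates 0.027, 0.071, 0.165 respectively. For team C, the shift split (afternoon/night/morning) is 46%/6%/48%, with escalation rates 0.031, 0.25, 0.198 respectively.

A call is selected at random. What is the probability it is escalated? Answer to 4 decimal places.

P(E|A) = 0.5·0.029 + 0.22·0.069 + 0.28·0.2 = 0.0145 + 0.01518 + 0.056 = 0.08568
P(E|B) = 0.57·0.027 + 0.12·0.071 + 0.31·0.165 = 0.01539 + 0.00852 + 0.05115 = 0.07506
P(E|C) = 0.46·0.031 + 0.06·0.25 + 0.48·0.198 = 0.01426 + 0.015 + 0.09504 = 0.1243
Then overall,
P(E) = 0.69·0.08568 + 0.21·0.07506 + 0.1·0.1243
      = 0.0591192 + 0.0157626 + 0.01243 = 0.0873118

P(E) ≈ 0.0873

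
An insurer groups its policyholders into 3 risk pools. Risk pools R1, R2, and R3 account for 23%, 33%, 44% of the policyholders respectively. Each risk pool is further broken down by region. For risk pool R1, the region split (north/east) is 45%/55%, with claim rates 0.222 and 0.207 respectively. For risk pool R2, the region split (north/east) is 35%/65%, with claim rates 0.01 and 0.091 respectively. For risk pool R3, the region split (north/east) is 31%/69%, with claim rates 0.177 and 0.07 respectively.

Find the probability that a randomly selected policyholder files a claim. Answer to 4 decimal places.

P(C|R1) = 0.45·0.222 + 0.55·0.207 = 0.0999 + 0.11385 = 0.21375
P(C|R2) = 0.35·0.01 + 0.65·0.091 = 0.0035 + 0.05915 = 0.06265
P(C|R3) = 0.31·0.177 + 0.69·0.07 = 0.05487 + 0.0483 = 0.10317
By total probability over the outer partition,
P(C) = 0.23·0.21375 + 0.33·0.06265 + 0.44·0.10317
      = 0.0491625 + 0.0206745 + 0.0453948 = 0.1152318

P(C) ≈ 0.1152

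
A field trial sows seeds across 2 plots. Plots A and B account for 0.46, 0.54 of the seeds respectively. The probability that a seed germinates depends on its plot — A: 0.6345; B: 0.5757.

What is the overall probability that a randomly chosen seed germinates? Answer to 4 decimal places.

Using total probability over the partition,
P(G) = P(G|A)·P(A) + P(G|B)·P(B)
      = 0.6345·0.46 + 0.5757·0.54
      = 0.29187 + 0.310878 = 0.602748

P(G) ≈ 0.6027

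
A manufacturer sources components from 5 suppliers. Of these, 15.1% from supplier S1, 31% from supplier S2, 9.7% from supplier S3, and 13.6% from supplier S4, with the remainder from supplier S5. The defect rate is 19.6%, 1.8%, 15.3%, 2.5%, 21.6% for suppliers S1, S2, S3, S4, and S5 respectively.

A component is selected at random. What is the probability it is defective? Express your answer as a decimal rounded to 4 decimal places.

P(S5) = 1 − (0.151 + 0.31 + 0.097 + 0.136) = 0.306.
Summing over the partition,
P(D) = P(D|S1)·P(S1) + P(D|S2)·P(S2) + P(D|S3)·P(S3) + P(D|S4)·P(S4) + P(D|S5)·P(S5)
      = 0.196·0.151 + 0.018·0.31 + 0.153·0.097 + 0.025·0.136 + 0.216·0.306
      = 0.029596 + 0.00558 + 0.014841 + 0.0034 + 0.066096 = 0.119513

P(D) ≈ 0.1195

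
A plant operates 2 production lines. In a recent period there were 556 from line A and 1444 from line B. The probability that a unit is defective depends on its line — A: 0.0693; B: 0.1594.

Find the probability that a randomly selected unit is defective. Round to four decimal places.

Total: 556 + 1444 = 2000.
P(A) = 556/2000 = 0.278. P(B) = 1444/2000 = 0.722.
Using total probability over the partition,
P(D) = P(D|A)·P(A) + P(D|B)·P(B)
      = 0.0693·0.278 + 0.1594·0.722
      = 0.0192654 + 0.1150868 = 0.1343522

0.1344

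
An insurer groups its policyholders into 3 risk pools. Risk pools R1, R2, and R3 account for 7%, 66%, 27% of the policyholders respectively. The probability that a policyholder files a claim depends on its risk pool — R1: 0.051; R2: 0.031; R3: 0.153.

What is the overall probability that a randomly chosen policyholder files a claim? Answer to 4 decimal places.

P(C) = P(C|R1)·P(R1) + P(C|R2)·P(R2) + P(C|R3)·P(R3)
      = 0.051·0.07 + 0.031·0.66 + 0.153·0.27
      = 0.00357 + 0.02046 + 0.04131 = 0.06534

P(C) ≈ 0.0653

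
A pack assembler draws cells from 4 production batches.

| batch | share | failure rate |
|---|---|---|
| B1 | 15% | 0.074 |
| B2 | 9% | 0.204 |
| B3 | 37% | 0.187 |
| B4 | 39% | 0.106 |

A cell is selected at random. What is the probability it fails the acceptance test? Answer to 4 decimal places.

Using total probability over the partition,
P(F) = P(F|B1)·P(B1) + P(F|B2)·P(B2) + P(F|B3)·P(B3) + P(F|B4)·P(B4)
      = 0.074·0.15 + 0.204·0.09 + 0.187·0.37 + 0.106·0.39
      = 0.0111 + 0.01836 + 0.06919 + 0.04134 = 0.13999

0.1400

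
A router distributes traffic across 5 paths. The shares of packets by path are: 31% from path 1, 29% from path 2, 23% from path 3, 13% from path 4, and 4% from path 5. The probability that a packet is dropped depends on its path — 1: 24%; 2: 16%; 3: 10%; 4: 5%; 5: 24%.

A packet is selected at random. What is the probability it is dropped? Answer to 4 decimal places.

P(L) ≈ 0.1599

By the law of total probability,
P(L) = P(L|1)·P(1) + P(L|2)·P(2) + P(L|3)·P(3) + P(L|4)·P(4) + P(L|5)·P(5)
      = 0.24·0.31 + 0.16·0.29 + 0.1·0.23 + 0.05·0.13 + 0.24·0.04
      = 0.0744 + 0.0464 + 0.023 + 0.0065 + 0.0096 = 0.1599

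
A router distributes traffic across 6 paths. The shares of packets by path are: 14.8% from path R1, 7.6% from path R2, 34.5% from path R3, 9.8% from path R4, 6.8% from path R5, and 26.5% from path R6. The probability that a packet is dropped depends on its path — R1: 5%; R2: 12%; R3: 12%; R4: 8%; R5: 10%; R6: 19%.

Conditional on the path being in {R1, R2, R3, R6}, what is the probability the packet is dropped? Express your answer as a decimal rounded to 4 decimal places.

Let S = {R1, R2, R3, R6}.
P(S) = 0.148 + 0.076 + 0.345 + 0.265 = 0.834.
P(L ∩ S) = 0.05·0.148 + 0.12·0.076 + 0.12·0.345 + 0.19·0.265 = 0.0074 + 0.00912 + 0.0414 + 0.05035 = 0.10827.
P(L | S) = 0.10827 / 0.834 = 0.129820…

P(L|S) ≈ 0.1298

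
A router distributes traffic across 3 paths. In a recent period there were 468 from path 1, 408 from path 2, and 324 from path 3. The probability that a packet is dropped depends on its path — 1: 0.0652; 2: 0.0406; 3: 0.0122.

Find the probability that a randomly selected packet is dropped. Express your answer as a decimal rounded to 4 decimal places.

Total: 468 + 408 + 324 = 1200.
P(1) = 468/1200 = 0.39. P(2) = 408/1200 = 0.34. P(3) = 324/1200 = 0.27.
P(L) = P(L|1)·P(1) + P(L|2)·P(2) + P(L|3)·P(3)
      = 0.0652·0.39 + 0.0406·0.34 + 0.0122·0.27
      = 0.025428 + 0.013804 + 0.003294 = 0.042526

0.0425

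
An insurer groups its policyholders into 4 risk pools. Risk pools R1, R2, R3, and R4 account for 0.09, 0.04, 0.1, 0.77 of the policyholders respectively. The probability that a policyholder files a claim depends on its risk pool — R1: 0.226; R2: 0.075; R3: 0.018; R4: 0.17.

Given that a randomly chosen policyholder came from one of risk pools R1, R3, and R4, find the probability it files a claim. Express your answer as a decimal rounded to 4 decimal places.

Let S = {R1, R3, R4}.
P(S) = 0.09 + 0.1 + 0.77 = 0.96.
P(C ∩ S) = 0.226·0.09 + 0.018·0.1 + 0.17·0.77 = 0.02034 + 0.0018 + 0.1309 = 0.15304.
P(C | S) = 0.15304 / 0.96 = 0.159417…

P(C|S) ≈ 0.1594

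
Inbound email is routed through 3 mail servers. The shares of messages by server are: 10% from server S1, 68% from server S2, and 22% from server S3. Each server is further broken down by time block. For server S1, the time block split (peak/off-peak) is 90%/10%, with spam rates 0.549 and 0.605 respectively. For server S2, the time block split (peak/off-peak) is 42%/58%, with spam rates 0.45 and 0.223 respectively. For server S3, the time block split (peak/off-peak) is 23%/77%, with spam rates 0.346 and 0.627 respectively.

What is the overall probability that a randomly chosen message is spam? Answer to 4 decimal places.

P(S) ≈ 0.3957

P(S|S1) = 0.9·0.549 + 0.1·0.605 = 0.4941 + 0.0605 = 0.5546
P(S|S2) = 0.42·0.45 + 0.58·0.223 = 0.189 + 0.12934 = 0.31834
P(S|S3) = 0.23·0.346 + 0.77·0.627 = 0.07958 + 0.48279 = 0.56237
Then overall,
P(S) = 0.1·0.5546 + 0.68·0.31834 + 0.22·0.56237
      = 0.05546 + 0.2164712 + 0.1237214 = 0.3956526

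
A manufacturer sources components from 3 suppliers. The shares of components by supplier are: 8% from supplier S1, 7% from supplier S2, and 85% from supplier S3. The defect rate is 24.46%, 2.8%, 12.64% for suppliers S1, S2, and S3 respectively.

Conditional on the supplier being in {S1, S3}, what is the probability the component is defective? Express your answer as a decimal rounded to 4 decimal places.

Let S = {S1, S3}.
P(S) = 0.08 + 0.85 = 0.93.
P(D ∩ S) = 0.2446·0.08 + 0.1264·0.85 = 0.019568 + 0.10744 = 0.127008.
P(D | S) = 0.127008 / 0.93 = 0.136568…

P(D|S) ≈ 0.1366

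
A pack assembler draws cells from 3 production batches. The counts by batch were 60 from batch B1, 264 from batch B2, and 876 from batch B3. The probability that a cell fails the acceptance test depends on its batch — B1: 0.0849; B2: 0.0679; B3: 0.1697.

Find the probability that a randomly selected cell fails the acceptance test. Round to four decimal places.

P(F) ≈ 0.1431

Total: 60 + 264 + 876 = 1200.
P(B1) = 60/1200 = 0.05. P(B2) = 264/1200 = 0.22. P(B3) = 876/1200 = 0.73.
P(F) = P(F|B1)·P(B1) + P(F|B2)·P(B2) + P(F|B3)·P(B3)
      = 0.0849·0.05 + 0.0679·0.22 + 0.1697·0.73
      = 0.004245 + 0.014938 + 0.123881 = 0.143064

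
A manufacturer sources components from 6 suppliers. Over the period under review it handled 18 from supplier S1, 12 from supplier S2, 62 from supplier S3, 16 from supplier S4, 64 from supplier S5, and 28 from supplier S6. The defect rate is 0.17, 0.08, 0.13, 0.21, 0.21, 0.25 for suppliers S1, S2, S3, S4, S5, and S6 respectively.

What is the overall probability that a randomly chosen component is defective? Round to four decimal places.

Total: 18 + 12 + 62 + 16 + 64 + 28 = 200.
P(S1) = 18/200 = 0.09. P(S2) = 12/200 = 0.06. P(S3) = 62/200 = 0.31. P(S4) = 16/200 = 0.08. P(S5) = 64/200 = 0.32. P(S6) = 28/200 = 0.14.
P(D) = P(D|S1)·P(S1) + P(D|S2)·P(S2) + P(D|S3)·P(S3) + P(D|S4)·P(S4) + P(D|S5)·P(S5) + P(D|S6)·P(S6)
      = 0.17·0.09 + 0.08·0.06 + 0.13·0.31 + 0.21·0.08 + 0.21·0.32 + 0.25·0.14
      = 0.0153 + 0.0048 + 0.0403 + 0.0168 + 0.0672 + 0.035 = 0.1794

0.1794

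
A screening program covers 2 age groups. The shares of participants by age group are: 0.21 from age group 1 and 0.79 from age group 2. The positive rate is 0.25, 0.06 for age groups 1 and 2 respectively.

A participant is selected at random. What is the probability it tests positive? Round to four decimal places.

P(T) = P(T|1)·P(1) + P(T|2)·P(2)
      = 0.25·0.21 + 0.06·0.79
      = 0.0525 + 0.0474 = 0.0999

P(T) ≈ 0.0999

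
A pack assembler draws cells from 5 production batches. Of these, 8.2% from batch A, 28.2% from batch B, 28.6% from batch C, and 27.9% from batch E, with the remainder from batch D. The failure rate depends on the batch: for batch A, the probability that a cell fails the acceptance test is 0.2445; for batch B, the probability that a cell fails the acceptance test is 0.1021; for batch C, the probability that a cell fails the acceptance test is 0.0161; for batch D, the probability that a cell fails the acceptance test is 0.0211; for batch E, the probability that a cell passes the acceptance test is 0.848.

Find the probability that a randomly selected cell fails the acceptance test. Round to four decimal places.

0.0974

P(D) = 1 − (0.082 + 0.282 + 0.286 + 0.279) = 0.071.
P(F|E) = 1 − 0.848 = 0.152.
P(F) = P(F|A)·P(A) + P(F|B)·P(B) + P(F|C)·P(C) + P(F|D)·P(D) + P(F|E)·P(E)
      = 0.2445·0.082 + 0.1021·0.282 + 0.0161·0.286 + 0.0211·0.071 + 0.152·0.279
      = 0.020049 + 0.0287922 + 0.0046046 + 0.0014981 + 0.042408 = 0.0973519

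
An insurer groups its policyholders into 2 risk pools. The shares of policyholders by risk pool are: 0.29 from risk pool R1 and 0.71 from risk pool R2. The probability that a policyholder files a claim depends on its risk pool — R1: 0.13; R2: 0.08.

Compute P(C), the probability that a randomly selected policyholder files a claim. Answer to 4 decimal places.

0.0945

P(C) = P(C|R1)·P(R1) + P(C|R2)·P(R2)
      = 0.13·0.29 + 0.08·0.71
      = 0.0377 + 0.0568 = 0.0945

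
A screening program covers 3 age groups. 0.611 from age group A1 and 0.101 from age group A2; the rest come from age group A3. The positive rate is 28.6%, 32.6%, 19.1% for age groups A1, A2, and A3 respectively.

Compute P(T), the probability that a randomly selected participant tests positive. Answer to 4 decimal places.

0.2627

P(A3) = 1 − (0.611 + 0.101) = 0.288.
P(T) = P(T|A1)·P(A1) + P(T|A2)·P(A2) + P(T|A3)·P(A3)
      = 0.286·0.611 + 0.326·0.101 + 0.191·0.288
      = 0.174746 + 0.032926 + 0.055008 = 0.26268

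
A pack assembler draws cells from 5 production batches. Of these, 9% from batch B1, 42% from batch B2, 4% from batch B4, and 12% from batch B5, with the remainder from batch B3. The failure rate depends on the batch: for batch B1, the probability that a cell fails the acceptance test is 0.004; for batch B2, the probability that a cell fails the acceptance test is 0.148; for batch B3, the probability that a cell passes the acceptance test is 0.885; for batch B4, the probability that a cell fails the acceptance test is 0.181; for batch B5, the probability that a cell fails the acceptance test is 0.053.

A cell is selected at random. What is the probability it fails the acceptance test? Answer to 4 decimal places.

P(B3) = 1 − (0.09 + 0.42 + 0.04 + 0.12) = 0.33.
P(F|B3) = 1 − 0.885 = 0.115.
P(F) = P(F|B1)·P(B1) + P(F|B2)·P(B2) + P(F|B3)·P(B3) + P(F|B4)·P(B4) + P(F|B5)·P(B5)
      = 0.004·0.09 + 0.148·0.42 + 0.115·0.33 + 0.181·0.04 + 0.053·0.12
      = 0.00036 + 0.06216 + 0.03795 + 0.00724 + 0.00636 = 0.11407

0.1141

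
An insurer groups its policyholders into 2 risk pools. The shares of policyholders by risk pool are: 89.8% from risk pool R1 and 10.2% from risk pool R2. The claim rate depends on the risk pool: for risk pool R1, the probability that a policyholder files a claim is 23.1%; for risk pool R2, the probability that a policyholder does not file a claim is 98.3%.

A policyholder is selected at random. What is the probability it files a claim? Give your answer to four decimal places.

P(C|R2) = 1 − 0.983 = 0.017.
P(C) = P(C|R1)·P(R1) + P(C|R2)·P(R2)
      = 0.231·0.898 + 0.017·0.102
      = 0.207438 + 0.001734 = 0.209172

0.2092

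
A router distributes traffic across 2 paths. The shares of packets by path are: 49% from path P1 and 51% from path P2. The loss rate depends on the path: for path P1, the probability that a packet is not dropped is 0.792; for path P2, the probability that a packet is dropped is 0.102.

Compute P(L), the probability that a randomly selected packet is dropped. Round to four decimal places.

P(L|P1) = 1 − 0.792 = 0.208.
P(L) = P(L|P1)·P(P1) + P(L|P2)·P(P2)
      = 0.208·0.49 + 0.102·0.51
      = 0.10192 + 0.05202 = 0.15394

0.1539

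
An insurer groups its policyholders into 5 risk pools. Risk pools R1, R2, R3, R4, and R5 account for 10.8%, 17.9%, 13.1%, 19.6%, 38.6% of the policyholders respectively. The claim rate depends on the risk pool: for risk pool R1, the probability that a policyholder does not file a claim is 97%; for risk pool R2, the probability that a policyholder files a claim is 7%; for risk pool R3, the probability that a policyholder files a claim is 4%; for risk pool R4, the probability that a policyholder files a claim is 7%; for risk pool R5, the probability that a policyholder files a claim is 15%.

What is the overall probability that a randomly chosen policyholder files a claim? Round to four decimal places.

P(C) ≈ 0.0926

P(C|R1) = 1 − 0.97 = 0.03.
P(C) = P(C|R1)·P(R1) + P(C|R2)·P(R2) + P(C|R3)·P(R3) + P(C|R4)·P(R4) + P(C|R5)·P(R5)
      = 0.03·0.108 + 0.07·0.179 + 0.04·0.131 + 0.07·0.196 + 0.15·0.386
      = 0.00324 + 0.01253 + 0.00524 + 0.01372 + 0.0579 = 0.09263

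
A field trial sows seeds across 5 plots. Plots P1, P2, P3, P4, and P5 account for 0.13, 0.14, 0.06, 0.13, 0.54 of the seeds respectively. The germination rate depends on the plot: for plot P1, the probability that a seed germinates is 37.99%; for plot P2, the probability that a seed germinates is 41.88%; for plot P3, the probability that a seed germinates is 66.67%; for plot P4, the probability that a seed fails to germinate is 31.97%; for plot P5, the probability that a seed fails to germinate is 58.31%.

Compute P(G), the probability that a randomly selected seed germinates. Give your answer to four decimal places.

0.4616

P(G|P4) = 1 − 0.3197 = 0.6803.
P(G|P5) = 1 − 0.5831 = 0.4169.
Summing over the partition,
P(G) = P(G|P1)·P(P1) + P(G|P2)·P(P2) + P(G|P3)·P(P3) + P(G|P4)·P(P4) + P(G|P5)·P(P5)
      = 0.3799·0.13 + 0.4188·0.14 + 0.6667·0.06 + 0.6803·0.13 + 0.4169·0.54
      = 0.049387 + 0.058632 + 0.040002 + 0.088439 + 0.225126 = 0.461586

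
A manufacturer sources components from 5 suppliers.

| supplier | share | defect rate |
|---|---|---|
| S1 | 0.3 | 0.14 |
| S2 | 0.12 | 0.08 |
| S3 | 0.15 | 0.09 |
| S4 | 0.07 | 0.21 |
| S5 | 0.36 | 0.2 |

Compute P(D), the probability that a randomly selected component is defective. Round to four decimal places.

P(D) ≈ 0.1518

Using total probability over the partition,
P(D) = P(D|S1)·P(S1) + P(D|S2)·P(S2) + P(D|S3)·P(S3) + P(D|S4)·P(S4) + P(D|S5)·P(S5)
      = 0.14·0.3 + 0.08·0.12 + 0.09·0.15 + 0.21·0.07 + 0.2·0.36
      = 0.042 + 0.0096 + 0.0135 + 0.0147 + 0.072 = 0.1518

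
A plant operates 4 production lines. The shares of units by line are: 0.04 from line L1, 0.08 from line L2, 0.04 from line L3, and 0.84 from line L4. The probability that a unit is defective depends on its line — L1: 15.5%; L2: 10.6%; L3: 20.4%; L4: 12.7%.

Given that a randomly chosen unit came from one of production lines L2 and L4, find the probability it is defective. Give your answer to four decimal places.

Let S = {L2, L4}.
P(S) = 0.08 + 0.84 = 0.92.
P(D ∩ S) = 0.106·0.08 + 0.127·0.84 = 0.00848 + 0.10668 = 0.11516.
P(D | S) = 0.11516 / 0.92 = 0.125174…

P(D|S) ≈ 0.1252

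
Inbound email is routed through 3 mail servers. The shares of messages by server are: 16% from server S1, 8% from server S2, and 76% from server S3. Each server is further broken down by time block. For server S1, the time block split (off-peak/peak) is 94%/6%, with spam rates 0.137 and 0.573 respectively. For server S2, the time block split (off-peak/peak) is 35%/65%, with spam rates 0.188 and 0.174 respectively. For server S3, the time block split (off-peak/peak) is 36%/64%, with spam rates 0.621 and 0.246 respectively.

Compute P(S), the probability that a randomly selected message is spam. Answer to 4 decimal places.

P(S) ≈ 0.3300

P(S|S1) = 0.94·0.137 + 0.06·0.573 = 0.12878 + 0.03438 = 0.16316
P(S|S2) = 0.35·0.188 + 0.65·0.174 = 0.0658 + 0.1131 = 0.1789
P(S|S3) = 0.36·0.621 + 0.64·0.246 = 0.22356 + 0.15744 = 0.381
By total probability over the outer partition,
P(S) = 0.16·0.16316 + 0.08·0.1789 + 0.76·0.381
      = 0.0261056 + 0.014312 + 0.28956 = 0.3299776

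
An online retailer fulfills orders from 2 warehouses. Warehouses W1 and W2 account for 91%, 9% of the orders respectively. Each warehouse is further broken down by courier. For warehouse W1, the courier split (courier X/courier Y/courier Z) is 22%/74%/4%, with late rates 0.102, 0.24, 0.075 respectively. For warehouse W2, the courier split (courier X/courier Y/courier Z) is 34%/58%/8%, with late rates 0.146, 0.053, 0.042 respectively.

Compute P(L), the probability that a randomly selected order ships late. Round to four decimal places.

0.1923

P(L|W1) = 0.22·0.102 + 0.74·0.24 + 0.04·0.075 = 0.02244 + 0.1776 + 0.003 = 0.20304
P(L|W2) = 0.34·0.146 + 0.58·0.053 + 0.08·0.042 = 0.04964 + 0.03074 + 0.00336 = 0.08374
By total probability over the outer partition,
P(L) = 0.91·0.20304 + 0.09·0.08374
      = 0.1847664 + 0.0075366 = 0.192303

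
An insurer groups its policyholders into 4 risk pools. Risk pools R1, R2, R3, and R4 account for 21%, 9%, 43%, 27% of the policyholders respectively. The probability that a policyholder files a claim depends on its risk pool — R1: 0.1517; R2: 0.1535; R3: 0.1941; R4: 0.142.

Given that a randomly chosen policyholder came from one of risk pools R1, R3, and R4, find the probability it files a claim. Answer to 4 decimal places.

Let S = {R1, R3, R4}.
P(S) = 0.21 + 0.43 + 0.27 = 0.91.
P(C ∩ S) = 0.1517·0.21 + 0.1941·0.43 + 0.142·0.27 = 0.031857 + 0.083463 + 0.03834 = 0.15366.
P(C | S) = 0.15366 / 0.91 = 0.168857…

0.1689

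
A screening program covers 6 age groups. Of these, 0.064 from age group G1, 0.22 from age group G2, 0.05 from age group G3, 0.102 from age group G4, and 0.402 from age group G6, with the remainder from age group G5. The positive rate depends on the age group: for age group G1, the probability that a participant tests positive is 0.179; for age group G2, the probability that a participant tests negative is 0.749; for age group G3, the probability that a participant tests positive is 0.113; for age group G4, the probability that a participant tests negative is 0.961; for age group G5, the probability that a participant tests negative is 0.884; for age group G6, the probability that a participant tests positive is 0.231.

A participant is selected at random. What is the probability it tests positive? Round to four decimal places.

P(T) ≈ 0.1880

P(G5) = 1 − (0.064 + 0.22 + 0.05 + 0.102 + 0.402) = 0.162.
P(T|G2) = 1 − 0.749 = 0.251.
P(T|G4) = 1 − 0.961 = 0.039.
P(T|G5) = 1 − 0.884 = 0.116.
P(T) = P(T|G1)·P(G1) + P(T|G2)·P(G2) + P(T|G3)·P(G3) + P(T|G4)·P(G4) + P(T|G5)·P(G5) + P(T|G6)·P(G6)
      = 0.179·0.064 + 0.251·0.22 + 0.113·0.05 + 0.039·0.102 + 0.116·0.162 + 0.231·0.402
      = 0.011456 + 0.05522 + 0.00565 + 0.003978 + 0.018792 + 0.092862 = 0.187958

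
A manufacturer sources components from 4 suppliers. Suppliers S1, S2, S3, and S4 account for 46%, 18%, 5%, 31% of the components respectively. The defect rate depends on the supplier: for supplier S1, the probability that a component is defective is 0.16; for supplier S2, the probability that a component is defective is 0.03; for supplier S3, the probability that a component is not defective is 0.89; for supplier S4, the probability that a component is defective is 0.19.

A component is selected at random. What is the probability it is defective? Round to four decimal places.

P(D|S3) = 1 − 0.89 = 0.11.
P(D) = P(D|S1)·P(S1) + P(D|S2)·P(S2) + P(D|S3)·P(S3) + P(D|S4)·P(S4)
      = 0.16·0.46 + 0.03·0.18 + 0.11·0.05 + 0.19·0.31
      = 0.0736 + 0.0054 + 0.0055 + 0.0589 = 0.1434

0.1434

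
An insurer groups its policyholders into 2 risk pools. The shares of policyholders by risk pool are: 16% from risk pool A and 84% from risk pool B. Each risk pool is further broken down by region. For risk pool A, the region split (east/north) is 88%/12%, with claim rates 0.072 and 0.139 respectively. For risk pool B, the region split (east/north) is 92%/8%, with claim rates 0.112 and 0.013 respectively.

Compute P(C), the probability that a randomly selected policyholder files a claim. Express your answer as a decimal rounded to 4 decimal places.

P(C) ≈ 0.1002

P(C|A) = 0.88·0.072 + 0.12·0.139 = 0.06336 + 0.01668 = 0.08004
P(C|B) = 0.92·0.112 + 0.08·0.013 = 0.10304 + 0.00104 = 0.10408
By total probability over the outer partition,
P(C) = 0.16·0.08004 + 0.84·0.10408
      = 0.0128064 + 0.0874272 = 0.1002336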